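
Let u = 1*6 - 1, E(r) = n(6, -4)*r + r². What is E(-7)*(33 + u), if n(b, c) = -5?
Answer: 3192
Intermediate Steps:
E(r) = r² - 5*r (E(r) = -5*r + r² = r² - 5*r)
u = 5 (u = 6 - 1 = 5)
E(-7)*(33 + u) = (-7*(-5 - 7))*(33 + 5) = -7*(-12)*38 = 84*38 = 3192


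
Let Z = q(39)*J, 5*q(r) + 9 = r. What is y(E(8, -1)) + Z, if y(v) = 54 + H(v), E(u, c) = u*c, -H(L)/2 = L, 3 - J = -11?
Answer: 154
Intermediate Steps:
J = 14 (J = 3 - 1*(-11) = 3 + 11 = 14)
H(L) = -2*L
q(r) = -9/5 + r/5
E(u, c) = c*u
Z = 84 (Z = (-9/5 + (⅕)*39)*14 = (-9/5 + 39/5)*14 = 6*14 = 84)
y(v) = 54 - 2*v
y(E(8, -1)) + Z = (54 - (-2)*8) + 84 = (54 - 2*(-8)) + 84 = (54 + 16) + 84 = 70 + 84 = 154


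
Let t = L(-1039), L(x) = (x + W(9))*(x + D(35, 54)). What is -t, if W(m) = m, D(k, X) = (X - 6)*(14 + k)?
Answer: 1352390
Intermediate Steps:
D(k, X) = (-6 + X)*(14 + k)
L(x) = (9 + x)*(2352 + x) (L(x) = (x + 9)*(x + (-84 - 6*35 + 14*54 + 54*35)) = (9 + x)*(x + (-84 - 210 + 756 + 1890)) = (9 + x)*(x + 2352) = (9 + x)*(2352 + x))
t = -1352390 (t = 21168 + (-1039)² + 2361*(-1039) = 21168 + 1079521 - 2453079 = -1352390)
-t = -1*(-1352390) = 1352390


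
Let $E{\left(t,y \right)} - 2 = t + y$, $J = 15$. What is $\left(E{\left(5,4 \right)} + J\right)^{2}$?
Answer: $676$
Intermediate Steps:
$E{\left(t,y \right)} = 2 + t + y$ ($E{\left(t,y \right)} = 2 + \left(t + y\right) = 2 + t + y$)
$\left(E{\left(5,4 \right)} + J\right)^{2} = \left(\left(2 + 5 + 4\right) + 15\right)^{2} = \left(11 + 15\right)^{2} = 26^{2} = 676$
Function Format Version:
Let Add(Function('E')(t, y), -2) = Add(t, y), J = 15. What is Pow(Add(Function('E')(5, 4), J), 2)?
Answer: 676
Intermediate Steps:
Function('E')(t, y) = Add(2, t, y) (Function('E')(t, y) = Add(2, Add(t, y)) = Add(2, t, y))
Pow(Add(Function('E')(5, 4), J), 2) = Pow(Add(Add(2, 5, 4), 15), 2) = Pow(Add(11, 15), 2) = Pow(26, 2) = 676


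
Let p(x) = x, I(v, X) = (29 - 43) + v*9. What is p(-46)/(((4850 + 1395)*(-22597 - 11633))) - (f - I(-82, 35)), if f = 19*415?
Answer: -923149982452/106883175 ≈ -8637.0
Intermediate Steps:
I(v, X) = -14 + 9*v
f = 7885
p(-46)/(((4850 + 1395)*(-22597 - 11633))) - (f - I(-82, 35)) = -46*1/((-22597 - 11633)*(4850 + 1395)) - (7885 - (-14 + 9*(-82))) = -46/(6245*(-34230)) - (7885 - (-14 - 738)) = -46/(-213766350) - (7885 - 1*(-752)) = -46*(-1/213766350) - (7885 + 752) = 23/106883175 - 1*8637 = 23/106883175 - 8637 = -923149982452/106883175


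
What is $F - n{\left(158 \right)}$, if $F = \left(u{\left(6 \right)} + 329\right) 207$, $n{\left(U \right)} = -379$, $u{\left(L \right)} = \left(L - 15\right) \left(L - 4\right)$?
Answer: $64756$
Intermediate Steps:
$u{\left(L \right)} = \left(-15 + L\right) \left(-4 + L\right)$
$F = 64377$ ($F = \left(\left(60 + 6^{2} - 114\right) + 329\right) 207 = \left(\left(60 + 36 - 114\right) + 329\right) 207 = \left(-18 + 329\right) 207 = 311 \cdot 207 = 64377$)
$F - n{\left(158 \right)} = 64377 - -379 = 64377 + 379 = 64756$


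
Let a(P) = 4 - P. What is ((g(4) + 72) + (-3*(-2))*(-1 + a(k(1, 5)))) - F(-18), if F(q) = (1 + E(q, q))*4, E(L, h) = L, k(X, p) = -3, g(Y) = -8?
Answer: 168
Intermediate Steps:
F(q) = 4 + 4*q (F(q) = (1 + q)*4 = 4 + 4*q)
((g(4) + 72) + (-3*(-2))*(-1 + a(k(1, 5)))) - F(-18) = ((-8 + 72) + (-3*(-2))*(-1 + (4 - 1*(-3)))) - (4 + 4*(-18)) = (64 + 6*(-1 + (4 + 3))) - (4 - 72) = (64 + 6*(-1 + 7)) - 1*(-68) = (64 + 6*6) + 68 = (64 + 36) + 68 = 100 + 68 = 168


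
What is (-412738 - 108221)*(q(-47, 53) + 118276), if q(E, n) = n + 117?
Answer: -61705509714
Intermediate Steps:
q(E, n) = 117 + n
(-412738 - 108221)*(q(-47, 53) + 118276) = (-412738 - 108221)*((117 + 53) + 118276) = -520959*(170 + 118276) = -520959*118446 = -61705509714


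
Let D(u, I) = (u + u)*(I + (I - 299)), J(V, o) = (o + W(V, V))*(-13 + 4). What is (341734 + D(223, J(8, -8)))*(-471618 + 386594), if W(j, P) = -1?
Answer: -23860455168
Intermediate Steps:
J(V, o) = 9 - 9*o (J(V, o) = (o - 1)*(-13 + 4) = (-1 + o)*(-9) = 9 - 9*o)
D(u, I) = 2*u*(-299 + 2*I) (D(u, I) = (2*u)*(I + (-299 + I)) = (2*u)*(-299 + 2*I) = 2*u*(-299 + 2*I))
(341734 + D(223, J(8, -8)))*(-471618 + 386594) = (341734 + 2*223*(-299 + 2*(9 - 9*(-8))))*(-471618 + 386594) = (341734 + 2*223*(-299 + 2*(9 + 72)))*(-85024) = (341734 + 2*223*(-299 + 2*81))*(-85024) = (341734 + 2*223*(-299 + 162))*(-85024) = (341734 + 2*223*(-137))*(-85024) = (341734 - 61102)*(-85024) = 280632*(-85024) = -23860455168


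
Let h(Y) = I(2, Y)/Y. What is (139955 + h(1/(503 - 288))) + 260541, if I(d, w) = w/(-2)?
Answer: 800991/2 ≈ 4.0050e+5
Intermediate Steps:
I(d, w) = -w/2 (I(d, w) = w*(-½) = -w/2)
h(Y) = -½ (h(Y) = (-Y/2)/Y = -½)
(139955 + h(1/(503 - 288))) + 260541 = (139955 - ½) + 260541 = 279909/2 + 260541 = 800991/2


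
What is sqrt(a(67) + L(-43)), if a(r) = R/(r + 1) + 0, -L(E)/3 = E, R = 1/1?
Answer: sqrt(149141)/34 ≈ 11.358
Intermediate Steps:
R = 1 (R = 1*1 = 1)
L(E) = -3*E
a(r) = 1/(1 + r) (a(r) = 1/(r + 1) + 0 = 1/(1 + r) + 0 = 1/(1 + r))
sqrt(a(67) + L(-43)) = sqrt(1/(1 + 67) - 3*(-43)) = sqrt(1/68 + 129) = sqrt(8773/68) = sqrt(149141)/34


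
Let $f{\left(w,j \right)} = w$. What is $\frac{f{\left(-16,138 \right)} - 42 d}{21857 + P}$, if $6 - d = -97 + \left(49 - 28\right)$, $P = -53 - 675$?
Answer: $- \frac{3460}{21129} \approx -0.16376$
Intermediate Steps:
$P = -728$ ($P = -53 - 675 = -728$)
$d = 82$ ($d = 6 - \left(-97 + \left(49 - 28\right)\right) = 6 - \left(-97 + 21\right) = 6 - -76 = 6 + 76 = 82$)
$\frac{f{\left(-16,138 \right)} - 42 d}{21857 + P} = \frac{-16 - 3444}{21857 - 728} = \frac{-16 - 3444}{21129} = \left(-3460\right) \frac{1}{21129} = - \frac{3460}{21129}$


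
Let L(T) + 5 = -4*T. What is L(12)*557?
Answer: -29521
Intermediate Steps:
L(T) = -5 - 4*T
L(12)*557 = (-5 - 4*12)*557 = (-5 - 48)*557 = -53*557 = -29521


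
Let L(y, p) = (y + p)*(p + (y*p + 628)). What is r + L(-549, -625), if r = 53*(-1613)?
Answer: -402917761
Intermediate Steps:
L(y, p) = (p + y)*(628 + p + p*y) (L(y, p) = (p + y)*(p + (p*y + 628)) = (p + y)*(p + (628 + p*y)) = (p + y)*(628 + p + p*y))
r = -85489
r + L(-549, -625) = -85489 + ((-625)**2 + 628*(-625) + 628*(-549) - 625*(-549) - 625*(-549)**2 - 549*(-625)**2) = -85489 + (390625 - 392500 - 344772 + 343125 - 625*301401 - 549*390625) = -85489 + (390625 - 392500 - 344772 + 343125 - 188375625 - 214453125) = -85489 - 402832272 = -402917761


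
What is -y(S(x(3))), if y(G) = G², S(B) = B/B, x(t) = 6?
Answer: -1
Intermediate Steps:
S(B) = 1
-y(S(x(3))) = -1*1² = -1*1 = -1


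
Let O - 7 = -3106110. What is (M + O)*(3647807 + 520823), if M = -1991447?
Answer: -21249799856500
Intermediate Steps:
O = -3106103 (O = 7 - 3106110 = -3106103)
(M + O)*(3647807 + 520823) = (-1991447 - 3106103)*(3647807 + 520823) = -5097550*4168630 = -21249799856500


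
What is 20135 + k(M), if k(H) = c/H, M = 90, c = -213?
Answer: 603979/30 ≈ 20133.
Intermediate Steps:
k(H) = -213/H
20135 + k(M) = 20135 - 213/90 = 20135 - 213*1/90 = 20135 - 71/30 = 603979/30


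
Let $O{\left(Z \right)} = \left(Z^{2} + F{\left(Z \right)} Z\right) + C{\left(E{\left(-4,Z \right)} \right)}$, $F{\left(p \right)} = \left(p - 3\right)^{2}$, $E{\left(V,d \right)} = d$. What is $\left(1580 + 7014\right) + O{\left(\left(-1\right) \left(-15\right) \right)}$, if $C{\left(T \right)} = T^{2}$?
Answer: $11204$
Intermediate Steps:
$F{\left(p \right)} = \left(-3 + p\right)^{2}$
$O{\left(Z \right)} = 2 Z^{2} + Z \left(-3 + Z\right)^{2}$ ($O{\left(Z \right)} = \left(Z^{2} + \left(-3 + Z\right)^{2} Z\right) + Z^{2} = \left(Z^{2} + Z \left(-3 + Z\right)^{2}\right) + Z^{2} = 2 Z^{2} + Z \left(-3 + Z\right)^{2}$)
$\left(1580 + 7014\right) + O{\left(\left(-1\right) \left(-15\right) \right)} = \left(1580 + 7014\right) + \left(-1\right) \left(-15\right) \left(\left(-3 - -15\right)^{2} + 2 \left(\left(-1\right) \left(-15\right)\right)\right) = 8594 + 15 \left(\left(-3 + 15\right)^{2} + 2 \cdot 15\right) = 8594 + 15 \left(12^{2} + 30\right) = 8594 + 15 \left(144 + 30\right) = 8594 + 15 \cdot 174 = 8594 + 2610 = 11204$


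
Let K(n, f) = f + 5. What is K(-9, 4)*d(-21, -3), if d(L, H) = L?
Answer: -189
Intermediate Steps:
K(n, f) = 5 + f
K(-9, 4)*d(-21, -3) = (5 + 4)*(-21) = 9*(-21) = -189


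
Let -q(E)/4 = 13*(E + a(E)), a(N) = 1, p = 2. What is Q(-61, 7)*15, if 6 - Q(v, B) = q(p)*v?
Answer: -142650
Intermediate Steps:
q(E) = -52 - 52*E (q(E) = -52*(E + 1) = -52*(1 + E) = -4*(13 + 13*E) = -52 - 52*E)
Q(v, B) = 6 + 156*v (Q(v, B) = 6 - (-52 - 52*2)*v = 6 - (-52 - 104)*v = 6 - (-156)*v = 6 + 156*v)
Q(-61, 7)*15 = (6 + 156*(-61))*15 = (6 - 9516)*15 = -9510*15 = -142650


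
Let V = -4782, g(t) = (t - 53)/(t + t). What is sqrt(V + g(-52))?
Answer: 3*I*sqrt(1436422)/52 ≈ 69.145*I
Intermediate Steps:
g(t) = (-53 + t)/(2*t) (g(t) = (-53 + t)/((2*t)) = (-53 + t)*(1/(2*t)) = (-53 + t)/(2*t))
sqrt(V + g(-52)) = sqrt(-4782 + (1/2)*(-53 - 52)/(-52)) = sqrt(-4782 + (1/2)*(-1/52)*(-105)) = sqrt(-4782 + 105/104) = sqrt(-497223/104) = 3*I*sqrt(1436422)/52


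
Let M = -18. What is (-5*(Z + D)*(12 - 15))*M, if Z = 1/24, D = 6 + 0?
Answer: -6525/4 ≈ -1631.3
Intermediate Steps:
D = 6
Z = 1/24 ≈ 0.041667
(-5*(Z + D)*(12 - 15))*M = -5*(1/24 + 6)*(12 - 15)*(-18) = -725*(-3)/24*(-18) = -5*(-145/8)*(-18) = (725/8)*(-18) = -6525/4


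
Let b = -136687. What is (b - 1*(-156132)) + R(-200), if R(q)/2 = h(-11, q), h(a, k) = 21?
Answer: 19487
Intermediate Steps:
R(q) = 42 (R(q) = 2*21 = 42)
(b - 1*(-156132)) + R(-200) = (-136687 - 1*(-156132)) + 42 = (-136687 + 156132) + 42 = 19445 + 42 = 19487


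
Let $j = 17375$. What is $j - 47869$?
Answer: $-30494$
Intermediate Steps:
$j - 47869 = 17375 - 47869 = -30494$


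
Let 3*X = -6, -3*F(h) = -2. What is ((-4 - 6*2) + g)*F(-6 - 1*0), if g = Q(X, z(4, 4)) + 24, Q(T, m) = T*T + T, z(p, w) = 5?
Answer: 20/3 ≈ 6.6667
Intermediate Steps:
F(h) = 2/3 (F(h) = -1/3*(-2) = 2/3)
X = -2 (X = (1/3)*(-6) = -2)
Q(T, m) = T + T**2 (Q(T, m) = T**2 + T = T + T**2)
g = 26 (g = -2*(1 - 2) + 24 = -2*(-1) + 24 = 2 + 24 = 26)
((-4 - 6*2) + g)*F(-6 - 1*0) = ((-4 - 6*2) + 26)*(2/3) = ((-4 - 12) + 26)*(2/3) = (-16 + 26)*(2/3) = 10*(2/3) = 20/3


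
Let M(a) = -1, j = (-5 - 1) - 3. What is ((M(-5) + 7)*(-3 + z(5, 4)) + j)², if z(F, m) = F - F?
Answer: 729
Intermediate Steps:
j = -9 (j = -6 - 3 = -9)
z(F, m) = 0
((M(-5) + 7)*(-3 + z(5, 4)) + j)² = ((-1 + 7)*(-3 + 0) - 9)² = (6*(-3) - 9)² = (-18 - 9)² = (-27)² = 729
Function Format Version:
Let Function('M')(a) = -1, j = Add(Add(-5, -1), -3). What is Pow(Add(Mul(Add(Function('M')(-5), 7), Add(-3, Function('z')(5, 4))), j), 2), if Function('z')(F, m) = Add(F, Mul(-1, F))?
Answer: 729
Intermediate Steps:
j = -9 (j = Add(-6, -3) = -9)
Function('z')(F, m) = 0
Pow(Add(Mul(Add(Function('M')(-5), 7), Add(-3, Function('z')(5, 4))), j), 2) = Pow(Add(Mul(Add(-1, 7), Add(-3, 0)), -9), 2) = Pow(Add(Mul(6, -3), -9), 2) = Pow(Add(-18, -9), 2) = Pow(-27, 2) = 729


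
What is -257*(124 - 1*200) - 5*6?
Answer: 19502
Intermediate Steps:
-257*(124 - 1*200) - 5*6 = -257*(124 - 200) - 30 = -257*(-76) - 30 = 19532 - 30 = 19502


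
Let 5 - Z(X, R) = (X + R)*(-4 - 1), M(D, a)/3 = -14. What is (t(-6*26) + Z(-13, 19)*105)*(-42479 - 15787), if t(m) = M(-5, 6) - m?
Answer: -220769874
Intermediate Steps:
M(D, a) = -42 (M(D, a) = 3*(-14) = -42)
t(m) = -42 - m
Z(X, R) = 5 + 5*R + 5*X (Z(X, R) = 5 - (X + R)*(-4 - 1) = 5 - (R + X)*(-5) = 5 - (-5*R - 5*X) = 5 + (5*R + 5*X) = 5 + 5*R + 5*X)
(t(-6*26) + Z(-13, 19)*105)*(-42479 - 15787) = ((-42 - (-6)*26) + (5 + 5*19 + 5*(-13))*105)*(-42479 - 15787) = ((-42 - 1*(-156)) + (5 + 95 - 65)*105)*(-58266) = ((-42 + 156) + 35*105)*(-58266) = (114 + 3675)*(-58266) = 3789*(-58266) = -220769874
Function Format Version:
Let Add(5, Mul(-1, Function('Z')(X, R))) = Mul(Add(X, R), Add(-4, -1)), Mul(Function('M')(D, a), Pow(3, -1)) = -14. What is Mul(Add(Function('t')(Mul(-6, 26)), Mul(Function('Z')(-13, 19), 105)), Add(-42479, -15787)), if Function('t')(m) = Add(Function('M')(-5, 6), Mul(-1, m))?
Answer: -220769874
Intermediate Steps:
Function('M')(D, a) = -42 (Function('M')(D, a) = Mul(3, -14) = -42)
Function('t')(m) = Add(-42, Mul(-1, m))
Function('Z')(X, R) = Add(5, Mul(5, R), Mul(5, X)) (Function('Z')(X, R) = Add(5, Mul(-1, Mul(Add(X, R), Add(-4, -1)))) = Add(5, Mul(-1, Mul(Add(R, X), -5))) = Add(5, Mul(-1, Add(Mul(-5, R), Mul(-5, X)))) = Add(5, Add(Mul(5, R), Mul(5, X))) = Add(5, Mul(5, R), Mul(5, X)))
Mul(Add(Function('t')(Mul(-6, 26)), Mul(Function('Z')(-13, 19), 105)), Add(-42479, -15787)) = Mul(Add(Add(-42, Mul(-1, Mul(-6, 26))), Mul(Add(5, Mul(5, 19), Mul(5, -13)), 105)), Add(-42479, -15787)) = Mul(Add(Add(-42, Mul(-1, -156)), Mul(Add(5, 95, -65), 105)), -58266) = Mul(Add(Add(-42, 156), Mul(35, 105)), -58266) = Mul(Add(114, 3675), -58266) = Mul(3789, -58266) = -220769874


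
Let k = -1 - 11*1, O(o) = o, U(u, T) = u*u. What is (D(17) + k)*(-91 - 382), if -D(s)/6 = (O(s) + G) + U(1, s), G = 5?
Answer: 70950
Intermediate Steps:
U(u, T) = u²
k = -12 (k = -1 - 11 = -12)
D(s) = -36 - 6*s (D(s) = -6*((s + 5) + 1²) = -6*((5 + s) + 1) = -6*(6 + s) = -36 - 6*s)
(D(17) + k)*(-91 - 382) = ((-36 - 6*17) - 12)*(-91 - 382) = ((-36 - 102) - 12)*(-473) = (-138 - 12)*(-473) = -150*(-473) = 70950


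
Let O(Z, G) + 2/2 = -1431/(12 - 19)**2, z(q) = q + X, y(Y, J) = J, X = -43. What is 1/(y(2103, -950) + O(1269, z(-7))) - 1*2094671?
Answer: -100607048179/48030 ≈ -2.0947e+6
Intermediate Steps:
z(q) = -43 + q (z(q) = q - 43 = -43 + q)
O(Z, G) = -1480/49 (O(Z, G) = -1 - 1431/(12 - 19)**2 = -1 - 1431/((-7)**2) = -1 - 1431/49 = -1480/49)
1/(y(2103, -950) + O(1269, z(-7))) - 1*2094671 = 1/(-950 - 1480/49) - 1*2094671 = 1/(-48030/49) - 2094671 = -49/48030 - 2094671 = -100607048179/48030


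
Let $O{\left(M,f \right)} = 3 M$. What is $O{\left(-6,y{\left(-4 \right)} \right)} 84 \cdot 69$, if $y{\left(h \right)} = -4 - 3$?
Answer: $-104328$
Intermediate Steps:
$y{\left(h \right)} = -7$
$O{\left(-6,y{\left(-4 \right)} \right)} 84 \cdot 69 = 3 \left(-6\right) 84 \cdot 69 = \left(-18\right) 84 \cdot 69 = \left(-1512\right) 69 = -104328$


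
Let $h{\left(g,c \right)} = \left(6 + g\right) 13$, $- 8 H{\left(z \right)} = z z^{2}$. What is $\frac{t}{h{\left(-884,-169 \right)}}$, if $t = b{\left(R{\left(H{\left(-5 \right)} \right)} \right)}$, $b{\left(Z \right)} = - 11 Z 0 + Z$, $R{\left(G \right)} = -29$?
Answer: $\frac{29}{11414} \approx 0.0025407$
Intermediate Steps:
$H{\left(z \right)} = - \frac{z^{3}}{8}$ ($H{\left(z \right)} = - \frac{z z^{2}}{8} = - \frac{z^{3}}{8}$)
$b{\left(Z \right)} = Z$ ($b{\left(Z \right)} = \left(-11\right) 0 + Z = 0 + Z = Z$)
$h{\left(g,c \right)} = 78 + 13 g$
$t = -29$
$\frac{t}{h{\left(-884,-169 \right)}} = - \frac{29}{78 + 13 \left(-884\right)} = - \frac{29}{78 - 11492} = - \frac{29}{-11414} = \left(-29\right) \left(- \frac{1}{11414}\right) = \frac{29}{11414}$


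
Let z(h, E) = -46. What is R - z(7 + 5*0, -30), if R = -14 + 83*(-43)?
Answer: -3537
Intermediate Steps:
R = -3583 (R = -14 - 3569 = -3583)
R - z(7 + 5*0, -30) = -3583 - 1*(-46) = -3583 + 46 = -3537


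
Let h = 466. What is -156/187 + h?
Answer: 86986/187 ≈ 465.17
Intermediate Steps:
-156/187 + h = -156/187 + 466 = 86986/187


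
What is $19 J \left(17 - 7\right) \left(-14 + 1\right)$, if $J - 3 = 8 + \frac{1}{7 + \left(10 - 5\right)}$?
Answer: $- \frac{164255}{6} \approx -27376.0$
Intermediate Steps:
$J = \frac{133}{12}$ ($J = 3 + \left(8 + \frac{1}{7 + \left(10 - 5\right)}\right) = 3 + \left(8 + \frac{1}{7 + 5}\right) = 3 + \left(8 + \frac{1}{12}\right) = 3 + \frac{97}{12} = \frac{133}{12} \approx 11.083$)
$19 J \left(17 - 7\right) \left(-14 + 1\right) = 19 \cdot \frac{133}{12} \left(17 - 7\right) \left(-14 + 1\right) = \frac{2527 \cdot 10 \left(-13\right)}{12} = \frac{2527}{12} \left(-130\right) = - \frac{164255}{6}$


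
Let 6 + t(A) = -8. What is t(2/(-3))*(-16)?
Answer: 224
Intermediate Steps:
t(A) = -14 (t(A) = -6 - 8 = -14)
t(2/(-3))*(-16) = -14*(-16) = 224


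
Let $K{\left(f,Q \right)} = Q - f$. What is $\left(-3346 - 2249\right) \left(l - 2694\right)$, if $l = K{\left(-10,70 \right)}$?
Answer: $14625330$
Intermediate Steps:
$l = 80$ ($l = 70 - -10 = 70 + 10 = 80$)
$\left(-3346 - 2249\right) \left(l - 2694\right) = \left(-3346 - 2249\right) \left(80 - 2694\right) = \left(-5595\right) \left(-2614\right) = 14625330$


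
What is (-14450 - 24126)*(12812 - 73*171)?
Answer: -12691504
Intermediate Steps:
(-14450 - 24126)*(12812 - 73*171) = -38576*(12812 - 12483) = -38576*329 = -12691504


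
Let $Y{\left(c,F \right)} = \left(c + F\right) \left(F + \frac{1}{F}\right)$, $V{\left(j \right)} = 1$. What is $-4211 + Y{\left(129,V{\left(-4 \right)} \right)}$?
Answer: $-3951$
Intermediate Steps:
$Y{\left(c,F \right)} = \left(F + c\right) \left(F + \frac{1}{F}\right)$
$-4211 + Y{\left(129,V{\left(-4 \right)} \right)} = -4211 + \left(1 + 1^{2} + 1 \cdot 129 + \frac{129}{1}\right) = -4211 + \left(1 + 1 + 129 + 129 \cdot 1\right) = -4211 + \left(1 + 1 + 129 + 129\right) = -4211 + 260 = -3951$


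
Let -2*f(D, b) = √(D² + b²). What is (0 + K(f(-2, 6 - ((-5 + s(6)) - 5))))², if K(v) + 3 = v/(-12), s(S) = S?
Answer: (36 - √26)²/144 ≈ 6.6310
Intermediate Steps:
f(D, b) = -√(D² + b²)/2
K(v) = -3 - v/12 (K(v) = -3 + v/(-12) = -3 + v*(-1/12) = -3 - v/12)
(0 + K(f(-2, 6 - ((-5 + s(6)) - 5))))² = (0 + (-3 - (-1)*√((-2)² + (6 - ((-5 + 6) - 5))²)/24))² = (0 + (-3 - (-1)*√(4 + (6 - (1 - 5))²)/24))² = (0 + (-3 - (-1)*√(4 + (6 - 1*(-4))²)/24))² = (0 + (-3 - (-1)*√(4 + (6 + 4)²)/24))² = (0 + (-3 - (-1)*√(4 + 10²)/24))² = (0 + (-3 - (-1)*√(4 + 100)/24))² = (0 + (-3 - (-1)*√104/24))² = (0 + (-3 - (-1)*2*√26/24))² = (0 + (-3 - (-1)*√26/12))² = (0 + (-3 + √26/12))² = (-3 + √26/12)²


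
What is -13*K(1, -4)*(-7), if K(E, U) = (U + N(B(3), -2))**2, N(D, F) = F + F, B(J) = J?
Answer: 5824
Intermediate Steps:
N(D, F) = 2*F
K(E, U) = (-4 + U)**2 (K(E, U) = (U + 2*(-2))**2 = (U - 4)**2 = (-4 + U)**2)
-13*K(1, -4)*(-7) = -13*(-4 - 4)**2*(-7) = -13*(-8)**2*(-7) = -13*64*(-7) = -832*(-7) = 5824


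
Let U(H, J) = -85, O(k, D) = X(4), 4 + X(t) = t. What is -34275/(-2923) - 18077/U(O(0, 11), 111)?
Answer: 55752446/248455 ≈ 224.40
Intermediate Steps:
X(t) = -4 + t
O(k, D) = 0 (O(k, D) = -4 + 4 = 0)
-34275/(-2923) - 18077/U(O(0, 11), 111) = -34275/(-2923) - 18077/(-85) = -34275*(-1/2923) - 18077*(-1/85) = 34275/2923 + 18077/85 = 55752446/248455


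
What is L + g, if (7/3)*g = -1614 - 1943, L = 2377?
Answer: 5968/7 ≈ 852.57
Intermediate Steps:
g = -10671/7 (g = 3*(-1614 - 1943)/7 = (3/7)*(-3557) = -10671/7 ≈ -1524.4)
L + g = 2377 - 10671/7 = 5968/7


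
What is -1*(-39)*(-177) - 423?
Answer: -7326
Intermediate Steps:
-1*(-39)*(-177) - 423 = 39*(-177) - 423 = -6903 - 423 = -7326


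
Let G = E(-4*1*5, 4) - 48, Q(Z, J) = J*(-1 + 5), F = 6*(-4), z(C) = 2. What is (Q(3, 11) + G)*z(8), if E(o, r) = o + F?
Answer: -96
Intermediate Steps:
F = -24
E(o, r) = -24 + o (E(o, r) = o - 24 = -24 + o)
Q(Z, J) = 4*J (Q(Z, J) = J*4 = 4*J)
G = -92 (G = (-24 - 4*1*5) - 48 = (-24 - 4*5) - 48 = (-24 - 20) - 48 = -44 - 48 = -92)
(Q(3, 11) + G)*z(8) = (4*11 - 92)*2 = (44 - 92)*2 = -48*2 = -96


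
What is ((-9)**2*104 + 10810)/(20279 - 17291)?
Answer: 9617/1494 ≈ 6.4371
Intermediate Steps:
((-9)**2*104 + 10810)/(20279 - 17291) = (81*104 + 10810)/2988 = (8424 + 10810)*(1/2988) = 19234*(1/2988) = 9617/1494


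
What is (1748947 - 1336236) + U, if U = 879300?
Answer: 1292011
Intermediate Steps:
(1748947 - 1336236) + U = (1748947 - 1336236) + 879300 = 412711 + 879300 = 1292011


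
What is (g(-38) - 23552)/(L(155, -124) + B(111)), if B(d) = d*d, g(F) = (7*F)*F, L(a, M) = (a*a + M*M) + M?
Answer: -6722/25799 ≈ -0.26055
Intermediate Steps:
L(a, M) = M + M**2 + a**2 (L(a, M) = (a**2 + M**2) + M = (M**2 + a**2) + M = M + M**2 + a**2)
g(F) = 7*F**2
B(d) = d**2
(g(-38) - 23552)/(L(155, -124) + B(111)) = (7*(-38)**2 - 23552)/((-124 + (-124)**2 + 155**2) + 111**2) = (7*1444 - 23552)/((-124 + 15376 + 24025) + 12321) = (10108 - 23552)/(39277 + 12321) = -13444/51598 = -13444*1/51598 = -6722/25799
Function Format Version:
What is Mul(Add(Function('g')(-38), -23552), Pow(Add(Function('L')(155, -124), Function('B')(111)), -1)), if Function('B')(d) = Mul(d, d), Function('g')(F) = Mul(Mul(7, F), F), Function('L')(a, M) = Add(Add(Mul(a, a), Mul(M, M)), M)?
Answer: Rational(-6722, 25799) ≈ -0.26055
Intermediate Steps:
Function('L')(a, M) = Add(M, Pow(M, 2), Pow(a, 2)) (Function('L')(a, M) = Add(Add(Pow(a, 2), Pow(M, 2)), M) = Add(Add(Pow(M, 2), Pow(a, 2)), M) = Add(M, Pow(M, 2), Pow(a, 2)))
Function('g')(F) = Mul(7, Pow(F, 2))
Function('B')(d) = Pow(d, 2)
Mul(Add(Function('g')(-38), -23552), Pow(Add(Function('L')(155, -124), Function('B')(111)), -1)) = Mul(Add(Mul(7, Pow(-38, 2)), -23552), Pow(Add(Add(-124, Pow(-124, 2), Pow(155, 2)), Pow(111, 2)), -1)) = Mul(Add(Mul(7, 1444), -23552), Pow(Add(Add(-124, 15376, 24025), 12321), -1)) = Mul(Add(10108, -23552), Pow(Add(39277, 12321), -1)) = Mul(-13444, Pow(51598, -1)) = Mul(-13444, Rational(1, 51598)) = Rational(-6722, 25799)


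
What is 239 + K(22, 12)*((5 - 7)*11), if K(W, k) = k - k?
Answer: 239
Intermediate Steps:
K(W, k) = 0
239 + K(22, 12)*((5 - 7)*11) = 239 + 0*((5 - 7)*11) = 239 + 0*(-2*11) = 239 + 0*(-22) = 239 + 0 = 239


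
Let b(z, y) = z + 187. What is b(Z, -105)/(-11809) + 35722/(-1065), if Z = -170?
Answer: -421859203/12576585 ≈ -33.543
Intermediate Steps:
b(z, y) = 187 + z
b(Z, -105)/(-11809) + 35722/(-1065) = (187 - 170)/(-11809) + 35722/(-1065) = 17*(-1/11809) + 35722*(-1/1065) = -17/11809 - 35722/1065 = -421859203/12576585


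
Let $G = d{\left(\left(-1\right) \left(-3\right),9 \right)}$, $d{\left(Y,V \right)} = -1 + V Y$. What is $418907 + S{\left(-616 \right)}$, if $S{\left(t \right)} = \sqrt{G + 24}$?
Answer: $418907 + 5 \sqrt{2} \approx 4.1891 \cdot 10^{5}$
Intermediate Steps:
$G = 26$ ($G = -1 + 9 \left(\left(-1\right) \left(-3\right)\right) = -1 + 9 \cdot 3 = -1 + 27 = 26$)
$S{\left(t \right)} = 5 \sqrt{2}$ ($S{\left(t \right)} = \sqrt{26 + 24} = \sqrt{50} = 5 \sqrt{2}$)
$418907 + S{\left(-616 \right)} = 418907 + 5 \sqrt{2}$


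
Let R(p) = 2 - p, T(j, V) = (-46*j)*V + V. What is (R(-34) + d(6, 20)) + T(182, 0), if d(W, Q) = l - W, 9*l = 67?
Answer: 337/9 ≈ 37.444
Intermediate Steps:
l = 67/9 (l = (⅑)*67 = 67/9 ≈ 7.4444)
T(j, V) = V - 46*V*j (T(j, V) = -46*V*j + V = V - 46*V*j)
d(W, Q) = 67/9 - W
(R(-34) + d(6, 20)) + T(182, 0) = ((2 - 1*(-34)) + (67/9 - 1*6)) + 0*(1 - 46*182) = ((2 + 34) + (67/9 - 6)) + 0*(1 - 8372) = (36 + 13/9) + 0*(-8371) = 337/9 + 0 = 337/9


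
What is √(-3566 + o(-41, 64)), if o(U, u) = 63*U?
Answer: I*√6149 ≈ 78.416*I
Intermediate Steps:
√(-3566 + o(-41, 64)) = √(-3566 + 63*(-41)) = √(-3566 - 2583) = √(-6149) = I*√6149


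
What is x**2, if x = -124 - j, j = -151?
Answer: 729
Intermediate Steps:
x = 27 (x = -124 - 1*(-151) = -124 + 151 = 27)
x**2 = 27**2 = 729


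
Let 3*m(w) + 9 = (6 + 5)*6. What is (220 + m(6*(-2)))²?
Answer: 57121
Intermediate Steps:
m(w) = 19 (m(w) = -3 + ((6 + 5)*6)/3 = -3 + (11*6)/3 = -3 + (⅓)*66 = -3 + 22 = 19)
(220 + m(6*(-2)))² = (220 + 19)² = 239² = 57121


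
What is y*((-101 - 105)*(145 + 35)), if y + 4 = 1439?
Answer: -53209800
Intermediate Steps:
y = 1435 (y = -4 + 1439 = 1435)
y*((-101 - 105)*(145 + 35)) = 1435*((-101 - 105)*(145 + 35)) = 1435*(-206*180) = 1435*(-37080) = -53209800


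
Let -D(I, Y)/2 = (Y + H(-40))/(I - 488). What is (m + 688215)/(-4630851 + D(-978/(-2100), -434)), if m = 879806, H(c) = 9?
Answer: -267562399377/790194819587 ≈ -0.33860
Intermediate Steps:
D(I, Y) = -2*(9 + Y)/(-488 + I) (D(I, Y) = -2*(Y + 9)/(I - 488) = -2*(9 + Y)/(-488 + I))
(m + 688215)/(-4630851 + D(-978/(-2100), -434)) = (879806 + 688215)/(-4630851 + 2*(-9 - 1*(-434))/(-488 - 978/(-2100))) = 1568021/(-4630851 + 2*(-9 + 434)/(-488 - 978*(-1/2100))) = 1568021/(-4630851 + 2*425/(-488 + 163/350)) = 1568021/(-4630851 + 2*425/(-170637/350)) = 1568021/(-4630851 + 2*(-350/170637)*425) = 1568021/(-4630851 - 297500/170637) = 1568021/(-790194819587/170637) = 1568021*(-170637/790194819587) = -267562399377/790194819587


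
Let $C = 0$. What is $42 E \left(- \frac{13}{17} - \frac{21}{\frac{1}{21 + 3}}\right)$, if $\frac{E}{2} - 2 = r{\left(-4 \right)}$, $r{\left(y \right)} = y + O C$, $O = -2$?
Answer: $\frac{1441608}{17} \approx 84801.0$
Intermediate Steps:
$r{\left(y \right)} = y$ ($r{\left(y \right)} = y - 0 = y + 0 = y$)
$E = -4$ ($E = 4 + 2 \left(-4\right) = 4 - 8 = -4$)
$42 E \left(- \frac{13}{17} - \frac{21}{\frac{1}{21 + 3}}\right) = 42 \left(-4\right) \left(- \frac{13}{17} - \frac{21}{\frac{1}{21 + 3}}\right) = - 168 \left(\left(-13\right) \frac{1}{17} - \frac{21}{\frac{1}{24}}\right) = - 168 \left(- \frac{13}{17} - 21 \frac{1}{\frac{1}{24}}\right) = - 168 \left(- \frac{13}{17} - 504\right) = \left(-168\right) \left(- \frac{8581}{17}\right) = \frac{1441608}{17}$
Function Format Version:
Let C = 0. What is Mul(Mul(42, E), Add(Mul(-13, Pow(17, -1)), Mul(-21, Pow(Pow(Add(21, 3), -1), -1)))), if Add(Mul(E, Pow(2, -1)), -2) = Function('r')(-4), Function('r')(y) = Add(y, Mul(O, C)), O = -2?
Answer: Rational(1441608, 17) ≈ 84801.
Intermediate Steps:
Function('r')(y) = y (Function('r')(y) = Add(y, Mul(-2, 0)) = Add(y, 0) = y)
E = -4 (E = Add(4, Mul(2, -4)) = Add(4, -8) = -4)
Mul(Mul(42, E), Add(Mul(-13, Pow(17, -1)), Mul(-21, Pow(Pow(Add(21, 3), -1), -1)))) = Mul(Mul(42, -4), Add(Mul(-13, Pow(17, -1)), Mul(-21, Pow(Pow(Add(21, 3), -1), -1)))) = Mul(-168, Add(Mul(-13, Rational(1, 17)), Mul(-21, Pow(Pow(24, -1), -1)))) = Mul(-168, Add(Rational(-13, 17), Mul(-21, Pow(Rational(1, 24), -1)))) = Mul(-168, Add(Rational(-13, 17), Mul(-21, 24))) = Mul(-168, Add(Rational(-13, 17), -504)) = Mul(-168, Rational(-8581, 17)) = Rational(1441608, 17)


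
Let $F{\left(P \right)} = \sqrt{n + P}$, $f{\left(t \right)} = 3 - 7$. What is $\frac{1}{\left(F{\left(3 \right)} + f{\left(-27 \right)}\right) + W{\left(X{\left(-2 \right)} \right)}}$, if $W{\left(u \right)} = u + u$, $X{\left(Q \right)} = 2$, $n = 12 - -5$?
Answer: $\frac{\sqrt{5}}{10} \approx 0.22361$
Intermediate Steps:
$n = 17$ ($n = 12 + 5 = 17$)
$f{\left(t \right)} = -4$ ($f{\left(t \right)} = 3 - 7 = -4$)
$F{\left(P \right)} = \sqrt{17 + P}$
$W{\left(u \right)} = 2 u$
$\frac{1}{\left(F{\left(3 \right)} + f{\left(-27 \right)}\right) + W{\left(X{\left(-2 \right)} \right)}} = \frac{1}{\left(\sqrt{17 + 3} - 4\right) + 2 \cdot 2} = \frac{1}{\left(\sqrt{20} - 4\right) + 4} = \frac{1}{\left(2 \sqrt{5} - 4\right) + 4} = \frac{1}{\left(-4 + 2 \sqrt{5}\right) + 4} = \frac{1}{2 \sqrt{5}} = \frac{\sqrt{5}}{10}$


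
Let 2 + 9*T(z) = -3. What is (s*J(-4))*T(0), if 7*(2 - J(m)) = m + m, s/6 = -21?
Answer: 220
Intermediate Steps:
s = -126 (s = 6*(-21) = -126)
T(z) = -5/9 (T(z) = -2/9 + (1/9)*(-3) = -2/9 - 1/3 = -5/9)
J(m) = 2 - 2*m/7 (J(m) = 2 - (m + m)/7 = 2 - 2*m/7)
(s*J(-4))*T(0) = -126*(2 - 2/7*(-4))*(-5/9) = -126*(2 + 8/7)*(-5/9) = -126*22/7*(-5/9) = -396*(-5/9) = 220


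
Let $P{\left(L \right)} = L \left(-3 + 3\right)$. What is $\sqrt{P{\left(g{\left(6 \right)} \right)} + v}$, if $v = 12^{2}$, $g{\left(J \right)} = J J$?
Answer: $12$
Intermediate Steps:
$g{\left(J \right)} = J^{2}$
$v = 144$
$P{\left(L \right)} = 0$ ($P{\left(L \right)} = L 0 = 0$)
$\sqrt{P{\left(g{\left(6 \right)} \right)} + v} = \sqrt{0 + 144} = \sqrt{144} = 12$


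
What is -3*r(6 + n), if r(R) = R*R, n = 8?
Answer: -588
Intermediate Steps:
r(R) = R²
-3*r(6 + n) = -3*(6 + 8)² = -3*14² = -3*196 = -588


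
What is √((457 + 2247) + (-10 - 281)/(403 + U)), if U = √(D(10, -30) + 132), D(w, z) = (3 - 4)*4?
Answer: √(1089421 + 21632*√2)/√(403 + 8*√2) ≈ 51.993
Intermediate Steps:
D(w, z) = -4 (D(w, z) = -1*4 = -4)
U = 8*√2 (U = √(-4 + 132) = √128 = 8*√2 ≈ 11.314)
√((457 + 2247) + (-10 - 281)/(403 + U)) = √((457 + 2247) + (-10 - 281)/(403 + 8*√2)) = √(2704 - 291/(403 + 8*√2))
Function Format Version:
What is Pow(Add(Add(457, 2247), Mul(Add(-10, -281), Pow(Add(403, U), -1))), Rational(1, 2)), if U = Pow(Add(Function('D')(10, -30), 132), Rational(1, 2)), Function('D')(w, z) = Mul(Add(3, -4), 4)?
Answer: Mul(Pow(Add(403, Mul(8, Pow(2, Rational(1, 2)))), Rational(-1, 2)), Pow(Add(1089421, Mul(21632, Pow(2, Rational(1, 2)))), Rational(1, 2))) ≈ 51.993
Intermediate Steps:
Function('D')(w, z) = -4 (Function('D')(w, z) = Mul(-1, 4) = -4)
U = Mul(8, Pow(2, Rational(1, 2))) (U = Pow(Add(-4, 132), Rational(1, 2)) = Pow(128, Rational(1, 2)) = Mul(8, Pow(2, Rational(1, 2))) ≈ 11.314)
Pow(Add(Add(457, 2247), Mul(Add(-10, -281), Pow(Add(403, U), -1))), Rational(1, 2)) = Pow(Add(Add(457, 2247), Mul(Add(-10, -281), Pow(Add(403, Mul(8, Pow(2, Rational(1, 2)))), -1))), Rational(1, 2)) = Pow(Add(2704, Mul(-291, Pow(Add(403, Mul(8, Pow(2, Rational(1, 2)))), -1))), Rational(1, 2))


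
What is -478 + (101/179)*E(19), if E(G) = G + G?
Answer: -81724/179 ≈ -456.56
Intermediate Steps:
E(G) = 2*G
-478 + (101/179)*E(19) = -478 + (101/179)*(2*19) = -478 + (101*(1/179))*38 = -478 + (101/179)*38 = -478 + 3838/179 = -81724/179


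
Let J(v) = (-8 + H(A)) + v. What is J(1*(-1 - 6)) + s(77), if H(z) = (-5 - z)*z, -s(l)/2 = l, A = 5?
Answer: -219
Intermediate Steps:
s(l) = -2*l
H(z) = z*(-5 - z)
J(v) = -58 + v (J(v) = (-8 - 1*5*(5 + 5)) + v = (-8 - 1*5*10) + v = (-8 - 50) + v = -58 + v)
J(1*(-1 - 6)) + s(77) = (-58 + 1*(-1 - 6)) - 2*77 = (-58 + 1*(-7)) - 154 = (-58 - 7) - 154 = -65 - 154 = -219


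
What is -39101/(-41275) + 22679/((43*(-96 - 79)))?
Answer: -25673628/12423775 ≈ -2.0665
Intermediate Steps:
-39101/(-41275) + 22679/((43*(-96 - 79))) = -39101*(-1/41275) + 22679/((43*(-175))) = 39101/41275 + 22679/(-7525) = 39101/41275 + 22679*(-1/7525) = 39101/41275 - 22679/7525 = -25673628/12423775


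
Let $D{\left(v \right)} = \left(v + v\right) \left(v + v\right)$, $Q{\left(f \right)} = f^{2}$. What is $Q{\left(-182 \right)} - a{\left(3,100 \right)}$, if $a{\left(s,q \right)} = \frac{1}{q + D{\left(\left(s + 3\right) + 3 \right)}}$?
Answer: $\frac{14044575}{424} \approx 33124.0$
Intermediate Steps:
$D{\left(v \right)} = 4 v^{2}$ ($D{\left(v \right)} = 2 v 2 v = 4 v^{2}$)
$a{\left(s,q \right)} = \frac{1}{q + 4 \left(6 + s\right)^{2}}$ ($a{\left(s,q \right)} = \frac{1}{q + 4 \left(\left(s + 3\right) + 3\right)^{2}} = \frac{1}{q + 4 \left(\left(3 + s\right) + 3\right)^{2}} = \frac{1}{q + 4 \left(6 + s\right)^{2}}$)
$Q{\left(-182 \right)} - a{\left(3,100 \right)} = \left(-182\right)^{2} - \frac{1}{100 + 4 \left(6 + 3\right)^{2}} = 33124 - \frac{1}{100 + 4 \cdot 9^{2}} = 33124 - \frac{1}{100 + 4 \cdot 81} = 33124 - \frac{1}{100 + 324} = 33124 - \frac{1}{424} = \frac{14044575}{424}$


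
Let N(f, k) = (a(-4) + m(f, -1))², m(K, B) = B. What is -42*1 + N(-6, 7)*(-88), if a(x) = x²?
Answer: -19842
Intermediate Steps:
N(f, k) = 225 (N(f, k) = ((-4)² - 1)² = (16 - 1)² = 15² = 225)
-42*1 + N(-6, 7)*(-88) = -42*1 + 225*(-88) = -42 - 19800 = -19842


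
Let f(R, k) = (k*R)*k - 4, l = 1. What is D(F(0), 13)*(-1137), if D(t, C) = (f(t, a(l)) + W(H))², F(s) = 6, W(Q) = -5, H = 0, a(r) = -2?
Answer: -255825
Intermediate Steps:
f(R, k) = -4 + R*k² (f(R, k) = (R*k)*k - 4 = R*k² - 4 = -4 + R*k²)
D(t, C) = (-9 + 4*t)² (D(t, C) = ((-4 + t*(-2)²) - 5)² = ((-4 + t*4) - 5)² = ((-4 + 4*t) - 5)² = (-9 + 4*t)²)
D(F(0), 13)*(-1137) = (-9 + 4*6)²*(-1137) = (-9 + 24)²*(-1137) = 15²*(-1137) = 225*(-1137) = -255825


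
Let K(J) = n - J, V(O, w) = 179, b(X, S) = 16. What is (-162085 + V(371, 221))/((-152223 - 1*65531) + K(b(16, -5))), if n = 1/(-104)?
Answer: 16838224/22648081 ≈ 0.74347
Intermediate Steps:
n = -1/104 ≈ -0.0096154
K(J) = -1/104 - J
(-162085 + V(371, 221))/((-152223 - 1*65531) + K(b(16, -5))) = (-162085 + 179)/((-152223 - 1*65531) + (-1/104 - 1*16)) = -161906/((-152223 - 65531) + (-1/104 - 16)) = -161906/(-217754 - 1665/104) = -161906/(-22648081/104) = -161906*(-104/22648081) = 16838224/22648081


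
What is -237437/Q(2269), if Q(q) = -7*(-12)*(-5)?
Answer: 237437/420 ≈ 565.33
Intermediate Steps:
Q(q) = -420 (Q(q) = 84*(-5) = -420)
-237437/Q(2269) = -237437/(-420) = -237437*(-1/420) = 237437/420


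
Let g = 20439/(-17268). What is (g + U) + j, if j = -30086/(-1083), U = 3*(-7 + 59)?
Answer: 1138261225/6233748 ≈ 182.60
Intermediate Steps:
U = 156 (U = 3*52 = 156)
j = 30086/1083 (j = -30086*(-1/1083) = 30086/1083 ≈ 27.780)
g = -6813/5756 (g = 20439*(-1/17268) = -6813/5756 ≈ -1.1836)
(g + U) + j = (-6813/5756 + 156) + 30086/1083 = 891123/5756 + 30086/1083 = 1138261225/6233748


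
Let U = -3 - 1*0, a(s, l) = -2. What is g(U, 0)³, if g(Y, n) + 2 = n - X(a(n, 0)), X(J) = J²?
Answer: -216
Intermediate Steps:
U = -3 (U = -3 + 0 = -3)
g(Y, n) = -6 + n (g(Y, n) = -2 + (n - 1*(-2)²) = -2 + (n - 1*4) = -2 + (n - 4) = -2 + (-4 + n) = -6 + n)
g(U, 0)³ = (-6 + 0)³ = (-6)³ = -216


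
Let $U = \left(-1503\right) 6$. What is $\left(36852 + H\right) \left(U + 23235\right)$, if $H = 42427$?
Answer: $1127109543$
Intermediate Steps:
$U = -9018$
$\left(36852 + H\right) \left(U + 23235\right) = \left(36852 + 42427\right) \left(-9018 + 23235\right) = 79279 \cdot 14217 = 1127109543$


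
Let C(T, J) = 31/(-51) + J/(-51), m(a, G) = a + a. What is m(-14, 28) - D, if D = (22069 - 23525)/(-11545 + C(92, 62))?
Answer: -690130/24537 ≈ -28.126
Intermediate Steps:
m(a, G) = 2*a
C(T, J) = -31/51 - J/51 (C(T, J) = 31*(-1/51) + J*(-1/51) = -31/51 - J/51)
D = 3094/24537 (D = (22069 - 23525)/(-11545 + (-31/51 - 1/51*62)) = -1456/(-11545 + (-31/51 - 62/51)) = -1456/(-11545 - 31/17) = -1456/(-196296/17) = -1456*(-17/196296) = 3094/24537 ≈ 0.12610)
m(-14, 28) - D = 2*(-14) - 1*3094/24537 = -28 - 3094/24537 = -690130/24537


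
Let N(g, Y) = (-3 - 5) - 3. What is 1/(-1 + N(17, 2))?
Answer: -1/12 ≈ -0.083333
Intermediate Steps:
N(g, Y) = -11 (N(g, Y) = -8 - 3 = -11)
1/(-1 + N(17, 2)) = 1/(-1 - 11) = 1/(-12) = -1/12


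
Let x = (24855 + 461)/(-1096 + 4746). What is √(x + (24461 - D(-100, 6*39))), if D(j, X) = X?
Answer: √3228566109/365 ≈ 155.67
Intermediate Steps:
x = 12658/1825 (x = 25316/3650 = 25316*(1/3650) = 12658/1825 ≈ 6.9359)
√(x + (24461 - D(-100, 6*39))) = √(12658/1825 + (24461 - 6*39)) = √(12658/1825 + (24461 - 1*234)) = √(12658/1825 + (24461 - 234)) = √(12658/1825 + 24227) = √(44226933/1825) = √3228566109/365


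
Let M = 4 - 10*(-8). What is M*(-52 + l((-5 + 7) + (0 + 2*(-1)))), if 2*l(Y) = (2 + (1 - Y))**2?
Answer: -3990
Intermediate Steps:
M = 84 (M = 4 + 80 = 84)
l(Y) = (3 - Y)**2/2 (l(Y) = (2 + (1 - Y))**2/2 = (3 - Y)**2/2)
M*(-52 + l((-5 + 7) + (0 + 2*(-1)))) = 84*(-52 + (-3 + ((-5 + 7) + (0 + 2*(-1))))**2/2) = 84*(-52 + (-3 + (2 + (0 - 2)))**2/2) = 84*(-52 + (-3 + (2 - 2))**2/2) = 84*(-52 + (-3 + 0)**2/2) = 84*(-52 + (1/2)*(-3)**2) = 84*(-52 + (1/2)*9) = 84*(-52 + 9/2) = 84*(-95/2) = -3990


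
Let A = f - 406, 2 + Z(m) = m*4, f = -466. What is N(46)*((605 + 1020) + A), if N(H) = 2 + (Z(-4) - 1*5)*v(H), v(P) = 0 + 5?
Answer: -85089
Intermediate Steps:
v(P) = 5
Z(m) = -2 + 4*m (Z(m) = -2 + m*4 = -2 + 4*m)
N(H) = -113 (N(H) = 2 + ((-2 + 4*(-4)) - 1*5)*5 = 2 + ((-2 - 16) - 5)*5 = 2 + (-18 - 5)*5 = 2 - 23*5 = 2 - 115 = -113)
A = -872 (A = -466 - 406 = -872)
N(46)*((605 + 1020) + A) = -113*((605 + 1020) - 872) = -113*(1625 - 872) = -113*753 = -85089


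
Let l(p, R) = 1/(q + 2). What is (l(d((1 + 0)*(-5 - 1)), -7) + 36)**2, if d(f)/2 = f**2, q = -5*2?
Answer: 82369/64 ≈ 1287.0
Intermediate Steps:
q = -10
d(f) = 2*f**2
l(p, R) = -1/8 (l(p, R) = 1/(-10 + 2) = 1/(-8) = -1/8)
(l(d((1 + 0)*(-5 - 1)), -7) + 36)**2 = (-1/8 + 36)**2 = (287/8)**2 = 82369/64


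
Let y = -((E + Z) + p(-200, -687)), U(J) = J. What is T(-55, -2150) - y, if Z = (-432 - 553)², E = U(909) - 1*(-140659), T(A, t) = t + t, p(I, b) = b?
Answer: 1106806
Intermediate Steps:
T(A, t) = 2*t
E = 141568 (E = 909 - 1*(-140659) = 909 + 140659 = 141568)
Z = 970225 (Z = (-985)² = 970225)
y = -1111106 (y = -((141568 + 970225) - 687) = -(1111793 - 687) = -1*1111106 = -1111106)
T(-55, -2150) - y = 2*(-2150) - 1*(-1111106) = -4300 + 1111106 = 1106806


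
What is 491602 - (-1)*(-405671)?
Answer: 85931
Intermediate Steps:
491602 - (-1)*(-405671) = 491602 - 1*405671 = 491602 - 405671 = 85931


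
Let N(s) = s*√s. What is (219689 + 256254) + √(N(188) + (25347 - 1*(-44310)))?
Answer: 475943 + √(69657 + 376*√47) ≈ 4.7621e+5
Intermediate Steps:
N(s) = s^(3/2)
(219689 + 256254) + √(N(188) + (25347 - 1*(-44310))) = (219689 + 256254) + √(188^(3/2) + (25347 - 1*(-44310))) = 475943 + √(376*√47 + (25347 + 44310)) = 475943 + √(376*√47 + 69657) = 475943 + √(69657 + 376*√47)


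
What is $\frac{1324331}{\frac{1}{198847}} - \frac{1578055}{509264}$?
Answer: $\frac{134109197955173193}{509264} \approx 2.6334 \cdot 10^{11}$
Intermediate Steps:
$\frac{1324331}{\frac{1}{198847}} - \frac{1578055}{509264} = 1324331 \frac{1}{\frac{1}{198847}} - \frac{1578055}{509264} = 1324331 \cdot 198847 - \frac{1578055}{509264} = 263339246357 - \frac{1578055}{509264} = \frac{134109197955173193}{509264}$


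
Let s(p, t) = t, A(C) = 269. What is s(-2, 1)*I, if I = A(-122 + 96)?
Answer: 269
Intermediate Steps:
I = 269
s(-2, 1)*I = 1*269 = 269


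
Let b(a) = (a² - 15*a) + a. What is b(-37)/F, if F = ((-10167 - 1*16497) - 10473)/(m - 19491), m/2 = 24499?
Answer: -18559903/12379 ≈ -1499.3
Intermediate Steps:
b(a) = a² - 14*a
m = 48998 (m = 2*24499 = 48998)
F = -37137/29507 (F = ((-10167 - 1*16497) - 10473)/(48998 - 19491) = ((-10167 - 16497) - 10473)/29507 = (-26664 - 10473)*(1/29507) = -37137*1/29507 = -37137/29507 ≈ -1.2586)
b(-37)/F = (-37*(-14 - 37))/(-37137/29507) = -37*(-51)*(-29507/37137) = 1887*(-29507/37137) = -18559903/12379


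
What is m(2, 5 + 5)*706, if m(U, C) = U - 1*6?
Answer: -2824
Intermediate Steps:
m(U, C) = -6 + U (m(U, C) = U - 6 = -6 + U)
m(2, 5 + 5)*706 = (-6 + 2)*706 = -4*706 = -2824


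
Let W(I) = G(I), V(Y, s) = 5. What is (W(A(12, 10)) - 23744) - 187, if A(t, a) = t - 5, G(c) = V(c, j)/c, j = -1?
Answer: -167512/7 ≈ -23930.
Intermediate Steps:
G(c) = 5/c
A(t, a) = -5 + t
W(I) = 5/I
(W(A(12, 10)) - 23744) - 187 = (5/(-5 + 12) - 23744) - 187 = (5/7 - 23744) - 187 = -166203/7 - 187 = -167512/7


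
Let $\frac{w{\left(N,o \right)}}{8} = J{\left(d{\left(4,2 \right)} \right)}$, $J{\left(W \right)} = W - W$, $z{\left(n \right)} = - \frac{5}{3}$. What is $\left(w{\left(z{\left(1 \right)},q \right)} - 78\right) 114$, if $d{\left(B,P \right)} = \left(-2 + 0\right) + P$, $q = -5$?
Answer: $-8892$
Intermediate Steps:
$d{\left(B,P \right)} = -2 + P$
$z{\left(n \right)} = - \frac{5}{3}$ ($z{\left(n \right)} = \left(-5\right) \frac{1}{3} = - \frac{5}{3}$)
$J{\left(W \right)} = 0$
$w{\left(N,o \right)} = 0$ ($w{\left(N,o \right)} = 8 \cdot 0 = 0$)
$\left(w{\left(z{\left(1 \right)},q \right)} - 78\right) 114 = \left(0 - 78\right) 114 = \left(-78\right) 114 = -8892$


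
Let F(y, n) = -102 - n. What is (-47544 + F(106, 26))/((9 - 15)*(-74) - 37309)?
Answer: 472/365 ≈ 1.2931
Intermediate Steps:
(-47544 + F(106, 26))/((9 - 15)*(-74) - 37309) = (-47544 + (-102 - 1*26))/((9 - 15)*(-74) - 37309) = (-47544 + (-102 - 26))/(-6*(-74) - 37309) = (-47544 - 128)/(444 - 37309) = -47672/(-36865) = -47672*(-1/36865) = 472/365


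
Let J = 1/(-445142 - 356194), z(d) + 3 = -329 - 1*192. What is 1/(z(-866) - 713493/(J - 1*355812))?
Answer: -285124964833/148833733945844 ≈ -0.0019157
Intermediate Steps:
z(d) = -524 (z(d) = -3 + (-329 - 1*192) = -3 + (-329 - 192) = -3 - 521 = -524)
J = -1/801336 (J = 1/(-801336) = -1/801336 ≈ -1.2479e-6)
1/(z(-866) - 713493/(J - 1*355812)) = 1/(-524 - 713493/(-1/801336 - 1*355812)) = 1/(-524 - 713493/(-1/801336 - 355812)) = 1/(-524 - 713493/(-285124964833/801336)) = 1/(-524 - 713493*(-801336/285124964833)) = 1/(-524 + 571747626648/285124964833) = 1/(-148833733945844/285124964833) = -285124964833/148833733945844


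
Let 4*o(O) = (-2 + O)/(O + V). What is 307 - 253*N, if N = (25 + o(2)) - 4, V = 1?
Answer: -5006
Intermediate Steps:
o(O) = (-2 + O)/(4*(1 + O)) (o(O) = ((-2 + O)/(O + 1))/4 = ((-2 + O)/(1 + O))/4 = (-2 + O)/(4*(1 + O)))
N = 21 (N = (25 + (-2 + 2)/(4*(1 + 2))) - 4 = (25 + (1/4)*0/3) - 4 = (25 + (1/4)*(1/3)*0) - 4 = (25 + 0) - 4 = 25 - 4 = 21)
307 - 253*N = 307 - 253*21 = 307 - 5313 = -5006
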